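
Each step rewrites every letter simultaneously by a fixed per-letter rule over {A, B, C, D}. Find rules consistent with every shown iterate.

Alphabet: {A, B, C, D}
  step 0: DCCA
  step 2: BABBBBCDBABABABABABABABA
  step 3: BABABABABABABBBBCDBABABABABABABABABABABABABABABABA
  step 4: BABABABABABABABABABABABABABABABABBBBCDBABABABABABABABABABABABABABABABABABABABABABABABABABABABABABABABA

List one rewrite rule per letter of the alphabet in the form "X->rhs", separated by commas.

  step 3 ⇒ step 4: BABABABABABABBBBCDBABABABABABABABABABABABABABABABA ⇒ BA·BA·BA·BA·BA·BA·BA·BA·BA·BA·BA·BA·BA·BA·BA·BA·BBB·BCD·BA·BA·BA·BA·BA·BA·BA·BA·BA·BA·BA·BA·BA·BA·BA·BA·BA·BA·BA·BA·BA·BA·BA·BA·BA·BA·BA·BA·BA·BA·BA·BA
    A ↦ BA
    B ↦ BA
    C ↦ BBB
    D ↦ BCD

A->BA, B->BA, C->BBB, D->BCD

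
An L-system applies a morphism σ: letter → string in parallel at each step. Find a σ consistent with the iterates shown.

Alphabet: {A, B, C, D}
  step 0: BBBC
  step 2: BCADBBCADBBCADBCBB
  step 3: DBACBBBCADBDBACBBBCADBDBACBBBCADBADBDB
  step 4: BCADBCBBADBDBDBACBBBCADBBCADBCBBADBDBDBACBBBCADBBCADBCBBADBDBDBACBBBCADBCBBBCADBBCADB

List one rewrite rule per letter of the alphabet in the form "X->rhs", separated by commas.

A->CBB, B->DB, C->A, D->BCA

  step 3 ⇒ step 4: DBACBBBCADBDBACBBBCADBDBACBBBCADBADBDB ⇒ BCA·DB·CBB·A·DB·DB·DB·A·CBB·BCA·DB·BCA·DB·CBB·A·DB·DB·DB·A·CBB·BCA·DB·BCA·DB·CBB·A·DB·DB·DB·A·CBB·BCA·DB·CBB·BCA·DB·BCA·DB
    A ↦ CBB
    B ↦ DB
    C ↦ A
    D ↦ BCA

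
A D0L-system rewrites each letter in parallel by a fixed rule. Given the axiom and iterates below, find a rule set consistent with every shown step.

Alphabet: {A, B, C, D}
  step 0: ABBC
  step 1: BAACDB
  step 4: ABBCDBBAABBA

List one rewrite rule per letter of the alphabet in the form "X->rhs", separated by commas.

A->B, B->A, C->CDB, D->B

  step 0 ⇒ step 1: ABBC ⇒ B·A·A·CDB
    A ↦ B
    B ↦ A
    C ↦ CDB
    D ↦ B  (constrained at step 1)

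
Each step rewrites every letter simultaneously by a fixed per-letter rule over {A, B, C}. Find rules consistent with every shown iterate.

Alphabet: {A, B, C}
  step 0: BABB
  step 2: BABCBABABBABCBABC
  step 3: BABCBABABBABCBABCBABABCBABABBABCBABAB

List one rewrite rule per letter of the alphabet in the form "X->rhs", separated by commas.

A->BC, B->BA, C->BAB

  step 2 ⇒ step 3: BABCBABABBABCBABC ⇒ BA·BC·BA·BAB·BA·BC·BA·BC·BA·BA·BC·BA·BAB·BA·BC·BA·BAB
    A ↦ BC
    B ↦ BA
    C ↦ BAB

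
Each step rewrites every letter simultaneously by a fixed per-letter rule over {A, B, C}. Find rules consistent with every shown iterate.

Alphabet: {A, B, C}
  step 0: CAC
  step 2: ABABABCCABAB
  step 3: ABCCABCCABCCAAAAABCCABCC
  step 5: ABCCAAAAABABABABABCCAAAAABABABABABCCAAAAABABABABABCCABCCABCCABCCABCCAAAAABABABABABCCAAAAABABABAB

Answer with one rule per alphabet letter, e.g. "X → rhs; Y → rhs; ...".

  step 2 ⇒ step 3: ABABABCCABAB ⇒ AB·CC·AB·CC·AB·CC·AA·AA·AB·CC·AB·CC
    A ↦ AB
    B ↦ CC
    C ↦ AA

A->AB, B->CC, C->AA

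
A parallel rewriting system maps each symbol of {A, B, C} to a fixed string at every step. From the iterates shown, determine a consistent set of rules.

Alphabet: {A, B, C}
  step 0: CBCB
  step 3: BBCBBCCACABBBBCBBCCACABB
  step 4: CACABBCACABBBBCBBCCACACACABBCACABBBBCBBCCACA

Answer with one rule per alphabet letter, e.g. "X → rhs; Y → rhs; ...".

  step 3 ⇒ step 4: BBCBBCCACABBBBCBBCCACABB ⇒ CA·CA·BB·CA·CA·BB·BB·C·BB·C·CA·CA·CA·CA·BB·CA·CA·BB·BB·C·BB·C·CA·CA
    A ↦ C
    B ↦ CA
    C ↦ BB

A->C, B->CA, C->BB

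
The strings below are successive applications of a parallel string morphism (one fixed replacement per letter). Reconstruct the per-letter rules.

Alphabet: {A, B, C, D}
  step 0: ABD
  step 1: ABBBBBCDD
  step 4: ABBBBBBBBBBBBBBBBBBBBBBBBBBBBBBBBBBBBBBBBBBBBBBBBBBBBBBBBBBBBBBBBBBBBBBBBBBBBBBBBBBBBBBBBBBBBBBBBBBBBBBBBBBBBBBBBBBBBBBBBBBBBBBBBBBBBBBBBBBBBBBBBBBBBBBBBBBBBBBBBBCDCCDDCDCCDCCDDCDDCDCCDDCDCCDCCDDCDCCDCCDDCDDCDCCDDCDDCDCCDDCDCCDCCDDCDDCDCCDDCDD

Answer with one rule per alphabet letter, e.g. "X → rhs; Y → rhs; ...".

A->ABB, B->BBB, C->CDC, D->CDD

  step 0 ⇒ step 1: ABD ⇒ ABB·BBB·CDD
    A ↦ ABB
    B ↦ BBB
    D ↦ CDD
    C ↦ CDC  (constrained at step 1)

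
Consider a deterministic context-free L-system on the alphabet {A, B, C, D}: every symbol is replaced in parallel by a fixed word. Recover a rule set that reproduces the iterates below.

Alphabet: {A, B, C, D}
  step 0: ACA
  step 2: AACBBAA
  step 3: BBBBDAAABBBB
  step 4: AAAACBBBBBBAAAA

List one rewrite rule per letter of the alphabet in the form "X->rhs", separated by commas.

  step 3 ⇒ step 4: BBBBDAAABBBB ⇒ A·A·A·A·C·BB·BB·BB·A·A·A·A
    A ↦ BB
    B ↦ A
    D ↦ C
  step 2 ⇒ step 3: AACBBAA ⇒ BB·BB·DA·A·A·BB·BB
    C ↦ DA

A->BB, B->A, C->DA, D->C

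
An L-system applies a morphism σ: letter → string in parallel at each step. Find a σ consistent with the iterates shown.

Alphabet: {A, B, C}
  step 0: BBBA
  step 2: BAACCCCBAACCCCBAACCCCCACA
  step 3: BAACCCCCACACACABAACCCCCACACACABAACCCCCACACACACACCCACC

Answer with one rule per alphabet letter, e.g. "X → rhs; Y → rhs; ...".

  step 2 ⇒ step 3: BAACCCCBAACCCCBAACCCCCACA ⇒ BAA·CC·CC·CA·CA·CA·CA·BAA·CC·CC·CA·CA·CA·CA·BAA·CC·CC·CA·CA·CA·CA·CA·CC·CA·CC
    A ↦ CC
    B ↦ BAA
    C ↦ CA

A->CC, B->BAA, C->CA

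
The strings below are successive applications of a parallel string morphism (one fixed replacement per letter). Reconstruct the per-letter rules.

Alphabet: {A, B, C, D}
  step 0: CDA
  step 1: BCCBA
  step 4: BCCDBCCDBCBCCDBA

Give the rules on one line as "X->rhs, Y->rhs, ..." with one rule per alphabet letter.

  step 0 ⇒ step 1: CDA ⇒ BC·C·BA
    A ↦ BA
    C ↦ BC
    D ↦ C
    B ↦ D  (constrained at step 1)

A->BA, B->D, C->BC, D->C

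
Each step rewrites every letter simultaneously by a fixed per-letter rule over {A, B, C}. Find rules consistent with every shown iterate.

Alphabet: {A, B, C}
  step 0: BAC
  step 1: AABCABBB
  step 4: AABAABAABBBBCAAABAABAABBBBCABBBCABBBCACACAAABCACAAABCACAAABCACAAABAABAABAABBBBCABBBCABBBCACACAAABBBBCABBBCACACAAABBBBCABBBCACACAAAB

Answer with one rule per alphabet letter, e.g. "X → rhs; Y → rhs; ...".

A->CA, B->AAB, C->BBB

  step 0 ⇒ step 1: BAC ⇒ AAB·CA·BBB
    A ↦ CA
    B ↦ AAB
    C ↦ BBB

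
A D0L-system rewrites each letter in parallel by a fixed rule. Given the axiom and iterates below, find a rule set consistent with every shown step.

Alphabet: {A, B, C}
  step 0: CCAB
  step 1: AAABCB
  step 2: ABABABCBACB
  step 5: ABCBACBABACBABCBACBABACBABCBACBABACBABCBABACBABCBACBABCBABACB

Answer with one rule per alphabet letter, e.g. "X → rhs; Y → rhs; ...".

  step 1 ⇒ step 2: AAABCB ⇒ AB·AB·AB·CB·A·CB
    A ↦ AB
    B ↦ CB
    C ↦ A

A->AB, B->CB, C->A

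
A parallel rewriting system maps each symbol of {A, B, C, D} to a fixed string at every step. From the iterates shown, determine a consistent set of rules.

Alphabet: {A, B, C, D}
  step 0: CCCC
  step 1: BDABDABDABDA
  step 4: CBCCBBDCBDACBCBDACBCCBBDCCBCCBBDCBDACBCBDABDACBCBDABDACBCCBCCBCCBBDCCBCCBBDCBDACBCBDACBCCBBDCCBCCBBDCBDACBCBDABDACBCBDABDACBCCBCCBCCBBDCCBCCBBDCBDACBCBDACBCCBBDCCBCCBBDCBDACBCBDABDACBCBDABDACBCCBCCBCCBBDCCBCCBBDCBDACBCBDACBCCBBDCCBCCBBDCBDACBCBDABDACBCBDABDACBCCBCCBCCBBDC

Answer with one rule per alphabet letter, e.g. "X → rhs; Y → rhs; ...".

  step 0 ⇒ step 1: CCCC ⇒ BDA·BDA·BDA·BDA
    C ↦ BDA
    A ↦ DC  (constrained at step 1)
    B ↦ CBC  (constrained at step 1)
    D ↦ CBB  (constrained at step 1)

A->DC, B->CBC, C->BDA, D->CBB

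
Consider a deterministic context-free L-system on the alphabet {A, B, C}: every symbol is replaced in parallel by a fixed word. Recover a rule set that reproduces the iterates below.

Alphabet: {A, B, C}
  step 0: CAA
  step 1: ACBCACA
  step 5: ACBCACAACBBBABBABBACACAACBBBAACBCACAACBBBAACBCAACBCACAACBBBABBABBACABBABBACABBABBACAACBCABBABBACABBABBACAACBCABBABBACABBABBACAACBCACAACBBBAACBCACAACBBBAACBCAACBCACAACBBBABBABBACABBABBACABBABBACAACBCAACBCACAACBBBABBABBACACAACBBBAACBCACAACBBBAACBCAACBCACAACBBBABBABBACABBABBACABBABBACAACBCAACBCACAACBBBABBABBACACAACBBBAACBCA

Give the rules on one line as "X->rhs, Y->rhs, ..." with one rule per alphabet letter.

A->CA, B->BBA, C->ACB

  step 0 ⇒ step 1: CAA ⇒ ACB·CA·CA
    A ↦ CA
    C ↦ ACB
    B ↦ BBA  (constrained at step 1)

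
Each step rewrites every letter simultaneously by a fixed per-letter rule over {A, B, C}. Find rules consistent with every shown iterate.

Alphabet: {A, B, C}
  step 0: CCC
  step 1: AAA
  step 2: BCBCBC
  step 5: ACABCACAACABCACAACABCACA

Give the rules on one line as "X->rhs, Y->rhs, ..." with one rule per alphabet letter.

A->BC, B->AC, C->A

  step 1 ⇒ step 2: AAA ⇒ BC·BC·BC
    A ↦ BC
    B ↦ AC  (constrained at step 2)
  step 0 ⇒ step 1: CCC ⇒ A·A·A
    C ↦ A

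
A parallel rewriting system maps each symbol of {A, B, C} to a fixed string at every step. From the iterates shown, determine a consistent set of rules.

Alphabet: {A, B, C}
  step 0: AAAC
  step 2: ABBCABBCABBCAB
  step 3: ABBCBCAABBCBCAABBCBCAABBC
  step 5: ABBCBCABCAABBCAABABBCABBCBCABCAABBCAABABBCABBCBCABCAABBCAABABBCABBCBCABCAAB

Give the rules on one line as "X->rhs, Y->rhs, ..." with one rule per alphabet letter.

  step 2 ⇒ step 3: ABBCABBCABBCAB ⇒ AB·BC·BC·A·AB·BC·BC·A·AB·BC·BC·A·AB·BC
    A ↦ AB
    B ↦ BC
    C ↦ A

A->AB, B->BC, C->A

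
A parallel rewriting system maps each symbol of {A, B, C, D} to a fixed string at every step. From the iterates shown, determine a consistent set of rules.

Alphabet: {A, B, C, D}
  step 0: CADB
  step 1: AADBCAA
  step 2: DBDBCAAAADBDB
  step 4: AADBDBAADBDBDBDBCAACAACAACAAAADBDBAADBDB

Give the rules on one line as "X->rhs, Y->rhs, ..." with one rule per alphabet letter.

  step 1 ⇒ step 2: AADBCAA ⇒ DB·DB·CA·A·AA·DB·DB
    A ↦ DB
    B ↦ A
    C ↦ AA
    D ↦ CA

A->DB, B->A, C->AA, D->CA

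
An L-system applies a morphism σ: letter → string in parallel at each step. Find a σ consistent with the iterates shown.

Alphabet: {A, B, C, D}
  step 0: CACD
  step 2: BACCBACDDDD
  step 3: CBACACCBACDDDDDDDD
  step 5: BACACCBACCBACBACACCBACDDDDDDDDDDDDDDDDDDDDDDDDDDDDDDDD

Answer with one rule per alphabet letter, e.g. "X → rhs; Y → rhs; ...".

A->B, B->C, C->AC, D->DD

  step 2 ⇒ step 3: BACCBACDDDD ⇒ C·B·AC·AC·C·B·AC·DD·DD·DD·DD
    A ↦ B
    B ↦ C
    C ↦ AC
    D ↦ DD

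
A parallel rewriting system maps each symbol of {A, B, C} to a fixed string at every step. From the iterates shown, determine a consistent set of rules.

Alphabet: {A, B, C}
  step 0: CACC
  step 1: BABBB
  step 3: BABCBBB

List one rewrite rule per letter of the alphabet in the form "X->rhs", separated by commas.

A->AB, B->C, C->B

  step 0 ⇒ step 1: CACC ⇒ B·AB·B·B
    A ↦ AB
    C ↦ B
    B ↦ C  (constrained at step 1)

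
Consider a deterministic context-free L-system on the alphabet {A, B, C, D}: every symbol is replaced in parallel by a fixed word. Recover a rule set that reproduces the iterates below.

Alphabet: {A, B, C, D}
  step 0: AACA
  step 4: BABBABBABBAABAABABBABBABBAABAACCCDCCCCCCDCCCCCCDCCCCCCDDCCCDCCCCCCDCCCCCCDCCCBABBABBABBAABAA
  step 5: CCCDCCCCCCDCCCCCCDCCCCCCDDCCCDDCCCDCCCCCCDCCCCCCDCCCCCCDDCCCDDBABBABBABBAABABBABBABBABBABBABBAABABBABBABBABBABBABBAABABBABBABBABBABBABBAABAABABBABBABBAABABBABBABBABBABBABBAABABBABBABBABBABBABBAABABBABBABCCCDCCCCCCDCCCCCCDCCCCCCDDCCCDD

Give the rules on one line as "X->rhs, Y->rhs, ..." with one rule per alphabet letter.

A->D, B->CCC, C->BAB, D->BAA

  step 4 ⇒ step 5: BABBABBABBAABAABABBABBABBAABAACCCDCCCCCCDCCCCCCDCCCCCCDDCCCDCCCCCCDCCCCCCDCCCBABBABBABBAABAA ⇒ CCC·D·CCC·CCC·D·CCC·CCC·D·CCC·CCC·D·D·CCC·D·D·CCC·D·CCC·CCC·D·CCC·CCC·D·CCC·CCC·D·D·CCC·D·D·BAB·BAB·BAB·BAA·BAB·BAB·BAB·BAB·BAB·BAB·BAA·BAB·BAB·BAB·BAB·BAB·BAB·BAA·BAB·BAB·BAB·BAB·BAB·BAB·BAA·BAA·BAB·BAB·BAB·BAA·BAB·BAB·BAB·BAB·BAB·BAB·BAA·BAB·BAB·BAB·BAB·BAB·BAB·BAA·BAB·BAB·BAB·CCC·D·CCC·CCC·D·CCC·CCC·D·CCC·CCC·D·D·CCC·D·D
    A ↦ D
    B ↦ CCC
    C ↦ BAB
    D ↦ BAA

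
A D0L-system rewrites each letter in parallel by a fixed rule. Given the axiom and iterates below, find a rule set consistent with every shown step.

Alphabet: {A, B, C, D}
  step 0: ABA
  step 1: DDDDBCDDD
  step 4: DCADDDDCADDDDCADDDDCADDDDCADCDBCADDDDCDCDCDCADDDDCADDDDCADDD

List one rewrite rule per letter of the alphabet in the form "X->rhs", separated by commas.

A->DDD, B->DBC, C->A, D->DC

  step 0 ⇒ step 1: ABA ⇒ DDD·DBC·DDD
    A ↦ DDD
    B ↦ DBC
    C ↦ A  (constrained at step 1)
    D ↦ DC  (constrained at step 1)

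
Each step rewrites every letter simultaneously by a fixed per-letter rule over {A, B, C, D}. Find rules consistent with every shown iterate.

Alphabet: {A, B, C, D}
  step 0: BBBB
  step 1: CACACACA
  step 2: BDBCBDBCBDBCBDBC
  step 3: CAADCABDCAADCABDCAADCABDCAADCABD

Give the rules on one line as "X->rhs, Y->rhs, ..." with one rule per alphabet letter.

  step 2 ⇒ step 3: BDBCBDBCBDBCBDBC ⇒ CA·AD·CA·BD·CA·AD·CA·BD·CA·AD·CA·BD·CA·AD·CA·BD
    B ↦ CA
    C ↦ BD
    D ↦ AD
  step 1 ⇒ step 2: CACACACA ⇒ BD·BC·BD·BC·BD·BC·BD·BC
    A ↦ BC

A->BC, B->CA, C->BD, D->AD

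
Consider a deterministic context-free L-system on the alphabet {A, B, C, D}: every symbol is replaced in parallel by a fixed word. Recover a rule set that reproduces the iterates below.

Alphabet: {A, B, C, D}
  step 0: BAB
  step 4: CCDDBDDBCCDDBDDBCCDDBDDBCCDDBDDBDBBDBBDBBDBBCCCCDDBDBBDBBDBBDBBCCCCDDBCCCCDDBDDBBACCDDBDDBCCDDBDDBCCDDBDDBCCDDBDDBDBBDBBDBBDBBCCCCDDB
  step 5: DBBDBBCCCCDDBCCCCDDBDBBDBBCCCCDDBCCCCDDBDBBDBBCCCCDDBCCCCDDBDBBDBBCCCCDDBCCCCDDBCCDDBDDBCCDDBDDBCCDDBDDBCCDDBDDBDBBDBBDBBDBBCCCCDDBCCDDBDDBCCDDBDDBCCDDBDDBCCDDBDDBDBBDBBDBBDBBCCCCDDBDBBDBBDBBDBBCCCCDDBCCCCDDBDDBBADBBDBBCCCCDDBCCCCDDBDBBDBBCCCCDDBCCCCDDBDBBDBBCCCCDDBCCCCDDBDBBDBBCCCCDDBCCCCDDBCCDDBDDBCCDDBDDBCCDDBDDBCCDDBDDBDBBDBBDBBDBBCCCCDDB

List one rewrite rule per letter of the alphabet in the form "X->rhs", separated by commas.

A->BA, B->DDB, C->DBB, D->CC

  step 4 ⇒ step 5: CCDDBDDBCCDDBDDBCCDDBDDBCCDDBDDBDBBDBBDBBDBBCCCCDDBDBBDBBDBBDBBCCCCDDBCCCCDDBDDBBACCDDBDDBCCDDBDDBCCDDBDDBCCDDBDDBDBBDBBDBBDBBCCCCDDB ⇒ DBB·DBB·CC·CC·DDB·CC·CC·DDB·DBB·DBB·CC·CC·DDB·CC·CC·DDB·DBB·DBB·CC·CC·DDB·CC·CC·DDB·DBB·DBB·CC·CC·DDB·CC·CC·DDB·CC·DDB·DDB·CC·DDB·DDB·CC·DDB·DDB·CC·DDB·DDB·DBB·DBB·DBB·DBB·CC·CC·DDB·CC·DDB·DDB·CC·DDB·DDB·CC·DDB·DDB·CC·DDB·DDB·DBB·DBB·DBB·DBB·CC·CC·DDB·DBB·DBB·DBB·DBB·CC·CC·DDB·CC·CC·DDB·DDB·BA·DBB·DBB·CC·CC·DDB·CC·CC·DDB·DBB·DBB·CC·CC·DDB·CC·CC·DDB·DBB·DBB·CC·CC·DDB·CC·CC·DDB·DBB·DBB·CC·CC·DDB·CC·CC·DDB·CC·DDB·DDB·CC·DDB·DDB·CC·DDB·DDB·CC·DDB·DDB·DBB·DBB·DBB·DBB·CC·CC·DDB
    A ↦ BA
    B ↦ DDB
    C ↦ DBB
    D ↦ CC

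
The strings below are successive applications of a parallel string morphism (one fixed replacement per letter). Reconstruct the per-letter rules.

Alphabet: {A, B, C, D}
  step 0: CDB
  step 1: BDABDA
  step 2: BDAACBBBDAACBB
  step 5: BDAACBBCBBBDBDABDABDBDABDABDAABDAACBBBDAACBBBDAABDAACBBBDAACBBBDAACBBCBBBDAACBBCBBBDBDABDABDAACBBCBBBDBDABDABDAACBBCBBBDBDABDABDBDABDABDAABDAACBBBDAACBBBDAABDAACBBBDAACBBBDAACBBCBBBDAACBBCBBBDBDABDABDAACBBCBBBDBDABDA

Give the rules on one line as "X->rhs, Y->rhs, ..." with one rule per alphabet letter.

  step 1 ⇒ step 2: BDABDA ⇒ BDA·A·CBB·BDA·A·CBB
    A ↦ CBB
    B ↦ BDA
    D ↦ A
  step 0 ⇒ step 1: CDB ⇒ BD·A·BDA
    C ↦ BD

A->CBB, B->BDA, C->BD, D->A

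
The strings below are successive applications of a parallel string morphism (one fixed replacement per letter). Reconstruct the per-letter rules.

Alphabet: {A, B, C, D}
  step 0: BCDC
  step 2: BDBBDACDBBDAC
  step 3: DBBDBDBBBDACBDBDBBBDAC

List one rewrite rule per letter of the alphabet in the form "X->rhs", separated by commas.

A->BD, B->DB, C->AC, D->B

  step 2 ⇒ step 3: BDBBDACDBBDAC ⇒ DB·B·DB·DB·B·BD·AC·B·DB·DB·B·BD·AC
    A ↦ BD
    B ↦ DB
    C ↦ AC
    D ↦ B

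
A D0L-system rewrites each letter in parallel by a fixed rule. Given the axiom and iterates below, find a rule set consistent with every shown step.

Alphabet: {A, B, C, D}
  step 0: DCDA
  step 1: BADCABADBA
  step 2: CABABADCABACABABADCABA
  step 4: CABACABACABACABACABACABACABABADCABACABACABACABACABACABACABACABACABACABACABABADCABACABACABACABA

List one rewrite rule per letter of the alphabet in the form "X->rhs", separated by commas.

A->BA, B->CA, C->CA, D->BAD

  step 1 ⇒ step 2: BADCABADBA ⇒ CA·BA·BAD·CA·BA·CA·BA·BAD·CA·BA
    A ↦ BA
    B ↦ CA
    C ↦ CA
    D ↦ BAD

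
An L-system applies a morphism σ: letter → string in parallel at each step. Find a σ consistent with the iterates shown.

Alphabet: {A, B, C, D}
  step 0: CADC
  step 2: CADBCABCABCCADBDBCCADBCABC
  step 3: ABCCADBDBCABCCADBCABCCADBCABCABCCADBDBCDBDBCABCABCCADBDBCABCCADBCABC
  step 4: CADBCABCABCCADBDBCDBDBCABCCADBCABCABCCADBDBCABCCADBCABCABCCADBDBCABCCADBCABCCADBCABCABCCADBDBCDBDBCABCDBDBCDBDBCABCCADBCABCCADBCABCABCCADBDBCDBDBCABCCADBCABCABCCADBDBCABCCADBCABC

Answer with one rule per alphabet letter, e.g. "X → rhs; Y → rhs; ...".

  step 3 ⇒ step 4: ABCCADBDBCABCCADBCABCCADBCABCABCCADBDBCDBDBCABCABCCADBDBCABCCADBCABC ⇒ CA·DBC·ABC·ABC·CA·DB·DBC·DB·DBC·ABC·CA·DBC·ABC·ABC·CA·DB·DBC·ABC·CA·DBC·ABC·ABC·CA·DB·DBC·ABC·CA·DBC·ABC·CA·DBC·ABC·ABC·CA·DB·DBC·DB·DBC·ABC·DB·DBC·DB·DBC·ABC·CA·DBC·ABC·CA·DBC·ABC·ABC·CA·DB·DBC·DB·DBC·ABC·CA·DBC·ABC·ABC·CA·DB·DBC·ABC·CA·DBC·ABC
    A ↦ CA
    B ↦ DBC
    C ↦ ABC
    D ↦ DB

A->CA, B->DBC, C->ABC, D->DB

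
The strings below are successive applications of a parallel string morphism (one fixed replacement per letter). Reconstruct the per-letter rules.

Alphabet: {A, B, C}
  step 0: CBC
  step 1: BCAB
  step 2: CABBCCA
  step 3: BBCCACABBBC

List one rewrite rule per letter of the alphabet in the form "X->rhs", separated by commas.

A->BC, B->CA, C->B

  step 2 ⇒ step 3: CABBCCA ⇒ B·BC·CA·CA·B·B·BC
    A ↦ BC
    B ↦ CA
    C ↦ B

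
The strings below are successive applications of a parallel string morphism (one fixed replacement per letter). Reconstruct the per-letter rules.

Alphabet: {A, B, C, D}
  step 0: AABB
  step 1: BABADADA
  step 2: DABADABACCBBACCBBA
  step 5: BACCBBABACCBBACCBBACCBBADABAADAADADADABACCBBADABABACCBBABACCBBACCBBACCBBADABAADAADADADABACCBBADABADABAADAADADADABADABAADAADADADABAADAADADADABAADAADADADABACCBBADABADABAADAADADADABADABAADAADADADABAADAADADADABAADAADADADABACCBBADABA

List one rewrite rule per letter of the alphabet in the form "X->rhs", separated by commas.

  step 1 ⇒ step 2: BABADADA ⇒ DA·BA·DA·BA·CCB·BA·CCB·BA
    A ↦ BA
    B ↦ DA
    D ↦ CCB
    C ↦ ADA  (constrained at step 2)

A->BA, B->DA, C->ADA, D->CCB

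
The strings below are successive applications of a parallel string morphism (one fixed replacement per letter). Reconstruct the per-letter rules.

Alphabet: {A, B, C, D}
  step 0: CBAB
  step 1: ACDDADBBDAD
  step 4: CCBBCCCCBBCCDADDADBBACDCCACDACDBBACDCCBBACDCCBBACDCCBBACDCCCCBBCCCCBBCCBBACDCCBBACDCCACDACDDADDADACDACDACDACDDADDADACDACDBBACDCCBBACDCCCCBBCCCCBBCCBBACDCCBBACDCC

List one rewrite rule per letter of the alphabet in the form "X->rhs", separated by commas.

A->BB, B->DAD, C->ACD, D->CC

  step 0 ⇒ step 1: CBAB ⇒ ACD·DAD·BB·DAD
    A ↦ BB
    B ↦ DAD
    C ↦ ACD
    D ↦ CC  (constrained at step 1)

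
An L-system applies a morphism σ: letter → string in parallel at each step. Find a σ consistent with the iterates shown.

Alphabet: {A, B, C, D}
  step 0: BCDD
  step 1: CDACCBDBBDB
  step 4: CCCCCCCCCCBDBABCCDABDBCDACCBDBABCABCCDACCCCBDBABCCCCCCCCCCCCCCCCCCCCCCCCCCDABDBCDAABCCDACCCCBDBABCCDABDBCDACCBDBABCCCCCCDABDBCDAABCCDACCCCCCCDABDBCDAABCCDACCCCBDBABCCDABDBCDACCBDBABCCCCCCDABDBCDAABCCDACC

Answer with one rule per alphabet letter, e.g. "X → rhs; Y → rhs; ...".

  step 0 ⇒ step 1: BCDD ⇒ CDA·CC·BDB·BDB
    B ↦ CDA
    C ↦ CC
    D ↦ BDB
    A ↦ ABC  (constrained at step 1)

A->ABC, B->CDA, C->CC, D->BDB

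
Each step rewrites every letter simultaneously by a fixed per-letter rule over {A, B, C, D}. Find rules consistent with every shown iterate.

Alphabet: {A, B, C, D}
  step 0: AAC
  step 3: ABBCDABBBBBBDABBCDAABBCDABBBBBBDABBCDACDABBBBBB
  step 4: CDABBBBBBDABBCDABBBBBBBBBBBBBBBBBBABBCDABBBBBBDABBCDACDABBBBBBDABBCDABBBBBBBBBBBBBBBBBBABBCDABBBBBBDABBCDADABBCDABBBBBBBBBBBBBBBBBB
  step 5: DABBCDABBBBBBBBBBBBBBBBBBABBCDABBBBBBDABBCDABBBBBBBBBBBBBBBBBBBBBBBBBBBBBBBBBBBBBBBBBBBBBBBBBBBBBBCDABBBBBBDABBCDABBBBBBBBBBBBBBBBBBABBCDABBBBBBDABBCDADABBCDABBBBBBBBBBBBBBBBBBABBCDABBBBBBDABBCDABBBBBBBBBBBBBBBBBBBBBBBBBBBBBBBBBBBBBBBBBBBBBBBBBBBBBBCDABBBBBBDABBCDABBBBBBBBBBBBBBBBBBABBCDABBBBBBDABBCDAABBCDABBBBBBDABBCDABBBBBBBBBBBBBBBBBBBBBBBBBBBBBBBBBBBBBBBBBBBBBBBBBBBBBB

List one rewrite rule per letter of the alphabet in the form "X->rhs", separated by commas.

  step 4 ⇒ step 5: CDABBBBBBDABBCDABBBBBBBBBBBBBBBBBBABBCDABBBBBBDABBCDACDABBBBBBDABBCDABBBBBBBBBBBBBBBBBBABBCDABBBBBBDABBCDADABBCDABBBBBBBBBBBBBBBBBB ⇒ D·ABB·CDA·BBB·BBB·BBB·BBB·BBB·BBB·ABB·CDA·BBB·BBB·D·ABB·CDA·BBB·BBB·BBB·BBB·BBB·BBB·BBB·BBB·BBB·BBB·BBB·BBB·BBB·BBB·BBB·BBB·BBB·BBB·CDA·BBB·BBB·D·ABB·CDA·BBB·BBB·BBB·BBB·BBB·BBB·ABB·CDA·BBB·BBB·D·ABB·CDA·D·ABB·CDA·BBB·BBB·BBB·BBB·BBB·BBB·ABB·CDA·BBB·BBB·D·ABB·CDA·BBB·BBB·BBB·BBB·BBB·BBB·BBB·BBB·BBB·BBB·BBB·BBB·BBB·BBB·BBB·BBB·BBB·BBB·CDA·BBB·BBB·D·ABB·CDA·BBB·BBB·BBB·BBB·BBB·BBB·ABB·CDA·BBB·BBB·D·ABB·CDA·ABB·CDA·BBB·BBB·D·ABB·CDA·BBB·BBB·BBB·BBB·BBB·BBB·BBB·BBB·BBB·BBB·BBB·BBB·BBB·BBB·BBB·BBB·BBB·BBB
    A ↦ CDA
    B ↦ BBB
    C ↦ D
    D ↦ ABB

A->CDA, B->BBB, C->D, D->ABB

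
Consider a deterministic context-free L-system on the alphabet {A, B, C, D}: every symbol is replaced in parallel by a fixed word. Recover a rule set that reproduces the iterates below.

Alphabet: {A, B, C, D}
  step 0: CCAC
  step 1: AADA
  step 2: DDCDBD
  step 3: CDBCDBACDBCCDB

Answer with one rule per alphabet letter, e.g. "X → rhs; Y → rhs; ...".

A->D, B->C, C->A, D->CDB

  step 2 ⇒ step 3: DDCDBD ⇒ CDB·CDB·A·CDB·C·CDB
    B ↦ C
    C ↦ A
    D ↦ CDB
  step 0 ⇒ step 1: CCAC ⇒ A·A·D·A
    A ↦ D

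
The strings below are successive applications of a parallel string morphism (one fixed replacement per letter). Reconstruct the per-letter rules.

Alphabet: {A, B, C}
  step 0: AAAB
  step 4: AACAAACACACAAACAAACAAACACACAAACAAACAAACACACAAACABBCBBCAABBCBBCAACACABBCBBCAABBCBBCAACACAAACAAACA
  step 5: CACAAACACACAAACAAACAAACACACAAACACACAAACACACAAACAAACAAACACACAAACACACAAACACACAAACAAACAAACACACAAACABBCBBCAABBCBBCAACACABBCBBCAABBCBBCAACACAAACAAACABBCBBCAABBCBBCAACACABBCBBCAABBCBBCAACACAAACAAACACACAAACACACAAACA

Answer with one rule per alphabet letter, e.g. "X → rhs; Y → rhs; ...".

A->CA, B->BBC, C->AA

  step 4 ⇒ step 5: AACAAACACACAAACAAACAAACACACAAACAAACAAACACACAAACABBCBBCAABBCBBCAACACABBCBBCAABBCBBCAACACAAACAAACA ⇒ CA·CA·AA·CA·CA·CA·AA·CA·AA·CA·AA·CA·CA·CA·AA·CA·CA·CA·AA·CA·CA·CA·AA·CA·AA·CA·AA·CA·CA·CA·AA·CA·CA·CA·AA·CA·CA·CA·AA·CA·AA·CA·AA·CA·CA·CA·AA·CA·BBC·BBC·AA·BBC·BBC·AA·CA·CA·BBC·BBC·AA·BBC·BBC·AA·CA·CA·AA·CA·AA·CA·BBC·BBC·AA·BBC·BBC·AA·CA·CA·BBC·BBC·AA·BBC·BBC·AA·CA·CA·AA·CA·AA·CA·CA·CA·AA·CA·CA·CA·AA·CA
    A ↦ CA
    B ↦ BBC
    C ↦ AA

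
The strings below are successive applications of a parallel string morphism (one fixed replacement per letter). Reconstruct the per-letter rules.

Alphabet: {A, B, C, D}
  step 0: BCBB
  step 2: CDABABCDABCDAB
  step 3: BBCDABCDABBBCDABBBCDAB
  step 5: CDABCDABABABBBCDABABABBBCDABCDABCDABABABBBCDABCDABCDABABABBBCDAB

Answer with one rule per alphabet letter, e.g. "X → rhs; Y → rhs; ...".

A->CD, B->AB, C->B, D->B

  step 2 ⇒ step 3: CDABABCDABCDAB ⇒ B·B·CD·AB·CD·AB·B·B·CD·AB·B·B·CD·AB
    A ↦ CD
    B ↦ AB
    C ↦ B
    D ↦ B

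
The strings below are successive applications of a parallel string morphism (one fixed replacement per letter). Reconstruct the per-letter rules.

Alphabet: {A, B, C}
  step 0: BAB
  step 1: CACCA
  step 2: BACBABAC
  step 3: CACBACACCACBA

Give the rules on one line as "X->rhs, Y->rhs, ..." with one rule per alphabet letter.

A->C, B->CA, C->BA

  step 2 ⇒ step 3: BACBABAC ⇒ CA·C·BA·CA·C·CA·C·BA
    A ↦ C
    B ↦ CA
    C ↦ BA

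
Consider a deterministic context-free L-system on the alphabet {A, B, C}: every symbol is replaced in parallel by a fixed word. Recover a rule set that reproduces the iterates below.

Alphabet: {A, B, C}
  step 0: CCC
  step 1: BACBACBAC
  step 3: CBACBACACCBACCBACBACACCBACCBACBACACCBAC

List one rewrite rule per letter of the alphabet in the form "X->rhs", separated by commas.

  step 0 ⇒ step 1: CCC ⇒ BAC·BAC·BAC
    C ↦ BAC
    A ↦ C  (constrained at step 1)
    B ↦ AC  (constrained at step 1)

A->C, B->AC, C->BAC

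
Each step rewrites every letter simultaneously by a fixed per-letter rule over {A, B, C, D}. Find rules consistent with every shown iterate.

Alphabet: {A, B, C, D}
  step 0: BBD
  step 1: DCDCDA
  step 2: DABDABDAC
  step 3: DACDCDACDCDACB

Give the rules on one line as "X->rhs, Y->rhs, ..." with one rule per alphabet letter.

A->C, B->DC, C->B, D->DA

  step 2 ⇒ step 3: DABDABDAC ⇒ DA·C·DC·DA·C·DC·DA·C·B
    A ↦ C
    B ↦ DC
    C ↦ B
    D ↦ DA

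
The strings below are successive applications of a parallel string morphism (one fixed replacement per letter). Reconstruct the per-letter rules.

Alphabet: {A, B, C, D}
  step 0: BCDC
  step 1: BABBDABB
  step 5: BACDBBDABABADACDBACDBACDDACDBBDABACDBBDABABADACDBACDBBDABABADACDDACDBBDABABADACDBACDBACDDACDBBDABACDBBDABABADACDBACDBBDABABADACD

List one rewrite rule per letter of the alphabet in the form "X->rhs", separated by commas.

  step 0 ⇒ step 1: BCDC ⇒ BA·BB·DA·BB
    B ↦ BA
    C ↦ BB
    D ↦ DA
    A ↦ CD  (constrained at step 1)

A->CD, B->BA, C->BB, D->DA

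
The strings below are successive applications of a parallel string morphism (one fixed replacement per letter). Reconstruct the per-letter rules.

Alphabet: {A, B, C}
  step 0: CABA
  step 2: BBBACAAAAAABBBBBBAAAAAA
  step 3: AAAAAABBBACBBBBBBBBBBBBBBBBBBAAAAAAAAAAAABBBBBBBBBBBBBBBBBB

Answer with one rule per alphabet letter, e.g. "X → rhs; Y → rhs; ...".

A->BBB, B->AA, C->AC

  step 2 ⇒ step 3: BBBACAAAAAABBBBBBAAAAAA ⇒ AA·AA·AA·BBB·AC·BBB·BBB·BBB·BBB·BBB·BBB·AA·AA·AA·AA·AA·AA·BBB·BBB·BBB·BBB·BBB·BBB
    A ↦ BBB
    B ↦ AA
    C ↦ AC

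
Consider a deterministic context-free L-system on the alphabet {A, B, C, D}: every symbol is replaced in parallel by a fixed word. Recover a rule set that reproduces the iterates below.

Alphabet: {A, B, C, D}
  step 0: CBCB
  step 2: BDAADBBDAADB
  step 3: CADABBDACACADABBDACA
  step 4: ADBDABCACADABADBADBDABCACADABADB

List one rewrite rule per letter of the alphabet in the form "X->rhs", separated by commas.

  step 3 ⇒ step 4: CADABBDACACADABBDACA ⇒ AD·B·DA·B·CA·CA·DA·B·AD·B·AD·B·DA·B·CA·CA·DA·B·AD·B
    A ↦ B
    B ↦ CA
    C ↦ AD
    D ↦ DA

A->B, B->CA, C->AD, D->DA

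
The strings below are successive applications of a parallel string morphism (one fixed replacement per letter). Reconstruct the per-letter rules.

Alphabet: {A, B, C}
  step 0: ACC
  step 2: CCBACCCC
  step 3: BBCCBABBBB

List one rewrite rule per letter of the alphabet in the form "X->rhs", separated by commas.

A->BA, B->CC, C->B

  step 2 ⇒ step 3: CCBACCCC ⇒ B·B·CC·BA·B·B·B·B
    A ↦ BA
    B ↦ CC
    C ↦ B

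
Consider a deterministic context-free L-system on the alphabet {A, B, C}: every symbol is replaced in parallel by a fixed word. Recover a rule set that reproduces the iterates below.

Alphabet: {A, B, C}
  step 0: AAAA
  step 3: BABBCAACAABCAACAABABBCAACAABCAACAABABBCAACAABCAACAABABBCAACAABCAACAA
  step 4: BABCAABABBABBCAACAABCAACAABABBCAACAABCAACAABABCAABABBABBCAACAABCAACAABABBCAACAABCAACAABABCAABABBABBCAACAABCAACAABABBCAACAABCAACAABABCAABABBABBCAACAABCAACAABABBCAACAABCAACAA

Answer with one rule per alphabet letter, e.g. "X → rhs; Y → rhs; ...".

A->CAA, B->BAB, C->B

  step 3 ⇒ step 4: BABBCAACAABCAACAABABBCAACAABCAACAABABBCAACAABCAACAABABBCAACAABCAACAA ⇒ BAB·CAA·BAB·BAB·B·CAA·CAA·B·CAA·CAA·BAB·B·CAA·CAA·B·CAA·CAA·BAB·CAA·BAB·BAB·B·CAA·CAA·B·CAA·CAA·BAB·B·CAA·CAA·B·CAA·CAA·BAB·CAA·BAB·BAB·B·CAA·CAA·B·CAA·CAA·BAB·B·CAA·CAA·B·CAA·CAA·BAB·CAA·BAB·BAB·B·CAA·CAA·B·CAA·CAA·BAB·B·CAA·CAA·B·CAA·CAA
    A ↦ CAA
    B ↦ BAB
    C ↦ B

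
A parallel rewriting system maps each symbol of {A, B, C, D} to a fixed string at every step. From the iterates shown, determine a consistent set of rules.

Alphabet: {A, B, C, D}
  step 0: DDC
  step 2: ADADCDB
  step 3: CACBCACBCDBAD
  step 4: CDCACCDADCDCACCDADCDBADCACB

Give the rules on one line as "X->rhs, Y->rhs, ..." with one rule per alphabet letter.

  step 3 ⇒ step 4: CACBCACBCDBAD ⇒ CD·CAC·CD·AD·CD·CAC·CD·AD·CD·B·AD·CAC·B
    A ↦ CAC
    B ↦ AD
    C ↦ CD
    D ↦ B

A->CAC, B->AD, C->CD, D->B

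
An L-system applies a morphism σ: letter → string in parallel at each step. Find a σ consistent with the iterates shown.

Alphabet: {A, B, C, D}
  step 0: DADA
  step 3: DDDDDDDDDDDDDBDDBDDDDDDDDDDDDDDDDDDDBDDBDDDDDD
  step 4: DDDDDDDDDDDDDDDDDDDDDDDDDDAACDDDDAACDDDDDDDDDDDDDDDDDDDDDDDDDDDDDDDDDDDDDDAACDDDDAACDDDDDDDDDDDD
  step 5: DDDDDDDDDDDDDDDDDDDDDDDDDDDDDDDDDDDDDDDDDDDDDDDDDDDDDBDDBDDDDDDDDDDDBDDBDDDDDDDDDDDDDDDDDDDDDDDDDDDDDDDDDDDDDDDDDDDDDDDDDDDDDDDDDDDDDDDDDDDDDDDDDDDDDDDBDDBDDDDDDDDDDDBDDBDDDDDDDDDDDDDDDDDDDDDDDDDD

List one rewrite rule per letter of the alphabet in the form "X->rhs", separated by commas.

  step 4 ⇒ step 5: DDDDDDDDDDDDDDDDDDDDDDDDDDAACDDDDAACDDDDDDDDDDDDDDDDDDDDDDDDDDDDDDDDDDDDDDAACDDDDAACDDDDDDDDDDDD ⇒ DD·DD·DD·DD·DD·DD·DD·DD·DD·DD·DD·DD·DD·DD·DD·DD·DD·DD·DD·DD·DD·DD·DD·DD·DD·DD·DBD·DBD·D·DD·DD·DD·DD·DBD·DBD·D·DD·DD·DD·DD·DD·DD·DD·DD·DD·DD·DD·DD·DD·DD·DD·DD·DD·DD·DD·DD·DD·DD·DD·DD·DD·DD·DD·DD·DD·DD·DD·DD·DD·DD·DD·DD·DD·DD·DBD·DBD·D·DD·DD·DD·DD·DBD·DBD·D·DD·DD·DD·DD·DD·DD·DD·DD·DD·DD·DD·DD
    A ↦ DBD
    C ↦ D
    D ↦ DD
  step 3 ⇒ step 4: DDDDDDDDDDDDDBDDBDDDDDDDDDDDDDDDDDDDBDDBDDDDDD ⇒ DD·DD·DD·DD·DD·DD·DD·DD·DD·DD·DD·DD·DD·AAC·DD·DD·AAC·DD·DD·DD·DD·DD·DD·DD·DD·DD·DD·DD·DD·DD·DD·DD·DD·DD·DD·DD·AAC·DD·DD·AAC·DD·DD·DD·DD·DD·DD
    B ↦ AAC

A->DBD, B->AAC, C->D, D->DD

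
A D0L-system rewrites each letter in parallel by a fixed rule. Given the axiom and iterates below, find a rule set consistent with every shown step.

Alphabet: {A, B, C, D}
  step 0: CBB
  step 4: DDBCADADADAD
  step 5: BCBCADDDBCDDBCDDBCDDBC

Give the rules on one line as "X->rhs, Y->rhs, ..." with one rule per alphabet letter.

A->DD, B->A, C->D, D->BC

  step 4 ⇒ step 5: DDBCADADADAD ⇒ BC·BC·A·D·DD·BC·DD·BC·DD·BC·DD·BC
    A ↦ DD
    B ↦ A
    C ↦ D
    D ↦ BC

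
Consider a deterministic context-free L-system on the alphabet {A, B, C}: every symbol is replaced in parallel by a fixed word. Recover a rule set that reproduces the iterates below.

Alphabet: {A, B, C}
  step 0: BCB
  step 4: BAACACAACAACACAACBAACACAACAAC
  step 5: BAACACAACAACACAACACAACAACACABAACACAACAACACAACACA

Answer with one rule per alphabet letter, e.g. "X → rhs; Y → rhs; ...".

  step 4 ⇒ step 5: BAACACAACAACACAACBAACACAACAAC ⇒ BA·AC·AC·A·AC·A·AC·AC·A·AC·AC·A·AC·A·AC·AC·A·BA·AC·AC·A·AC·A·AC·AC·A·AC·AC·A
    A ↦ AC
    B ↦ BA
    C ↦ A

A->AC, B->BA, C->A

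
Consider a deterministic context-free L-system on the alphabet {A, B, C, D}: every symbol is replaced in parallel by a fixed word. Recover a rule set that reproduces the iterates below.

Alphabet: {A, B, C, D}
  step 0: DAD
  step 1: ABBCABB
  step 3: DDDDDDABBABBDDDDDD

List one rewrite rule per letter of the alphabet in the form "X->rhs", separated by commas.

A->C, B->C, C->DD, D->ABB

  step 0 ⇒ step 1: DAD ⇒ ABB·C·ABB
    A ↦ C
    D ↦ ABB
    B ↦ C  (constrained at step 1)
    C ↦ DD  (constrained at step 1)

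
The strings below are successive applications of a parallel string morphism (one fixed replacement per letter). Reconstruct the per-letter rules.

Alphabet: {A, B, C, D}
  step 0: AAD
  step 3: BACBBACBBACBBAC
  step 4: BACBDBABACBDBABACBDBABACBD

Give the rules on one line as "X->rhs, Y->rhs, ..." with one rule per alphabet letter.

  step 3 ⇒ step 4: BACBBACBBACBBAC ⇒ BA·C·BD·BA·BA·C·BD·BA·BA·C·BD·BA·BA·C·BD
    A ↦ C
    B ↦ BA
    C ↦ BD
    D ↦ CB  (constrained at step 0)

A->C, B->BA, C->BD, D->CB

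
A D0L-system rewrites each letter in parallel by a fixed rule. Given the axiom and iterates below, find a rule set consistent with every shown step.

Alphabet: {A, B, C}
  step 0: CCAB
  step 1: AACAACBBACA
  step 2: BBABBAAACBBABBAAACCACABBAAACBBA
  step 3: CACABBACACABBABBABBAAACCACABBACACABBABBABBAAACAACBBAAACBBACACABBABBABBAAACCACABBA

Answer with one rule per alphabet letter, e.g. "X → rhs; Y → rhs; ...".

A->BBA, B->CA, C->AAC

  step 2 ⇒ step 3: BBABBAAACBBABBAAACCACABBAAACBBA ⇒ CA·CA·BBA·CA·CA·BBA·BBA·BBA·AAC·CA·CA·BBA·CA·CA·BBA·BBA·BBA·AAC·AAC·BBA·AAC·BBA·CA·CA·BBA·BBA·BBA·AAC·CA·CA·BBA
    A ↦ BBA
    B ↦ CA
    C ↦ AAC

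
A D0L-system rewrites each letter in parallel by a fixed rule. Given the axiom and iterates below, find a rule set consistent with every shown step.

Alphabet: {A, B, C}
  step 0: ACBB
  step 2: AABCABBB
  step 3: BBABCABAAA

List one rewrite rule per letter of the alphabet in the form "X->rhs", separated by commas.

  step 2 ⇒ step 3: AABCABBB ⇒ B·B·A·BCA·B·A·A·A
    A ↦ B
    B ↦ A
    C ↦ BCA

A->B, B->A, C->BCA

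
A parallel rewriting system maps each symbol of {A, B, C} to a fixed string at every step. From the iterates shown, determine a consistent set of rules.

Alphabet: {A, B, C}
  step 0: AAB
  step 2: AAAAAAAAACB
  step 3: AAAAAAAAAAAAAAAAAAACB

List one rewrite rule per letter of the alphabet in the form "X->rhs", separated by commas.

A->AA, B->CB, C->A

  step 2 ⇒ step 3: AAAAAAAAACB ⇒ AA·AA·AA·AA·AA·AA·AA·AA·AA·A·CB
    A ↦ AA
    B ↦ CB
    C ↦ A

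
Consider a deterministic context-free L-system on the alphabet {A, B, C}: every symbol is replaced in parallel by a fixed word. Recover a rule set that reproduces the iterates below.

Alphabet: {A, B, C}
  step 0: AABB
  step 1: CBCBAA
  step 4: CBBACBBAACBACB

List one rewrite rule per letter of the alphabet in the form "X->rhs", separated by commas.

  step 0 ⇒ step 1: AABB ⇒ CB·CB·A·A
    A ↦ CB
    B ↦ A
    C ↦ B  (constrained at step 1)

A->CB, B->A, C->B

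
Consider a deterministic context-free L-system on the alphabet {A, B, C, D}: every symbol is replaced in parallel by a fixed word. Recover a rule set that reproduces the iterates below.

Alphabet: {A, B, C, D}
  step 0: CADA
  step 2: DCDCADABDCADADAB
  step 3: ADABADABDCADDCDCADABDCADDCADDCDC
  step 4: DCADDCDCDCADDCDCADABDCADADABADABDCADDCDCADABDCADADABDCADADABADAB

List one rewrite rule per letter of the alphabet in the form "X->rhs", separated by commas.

  step 3 ⇒ step 4: ADABADABDCADDCDCADABDCADDCADDCDC ⇒ DC·AD·DC·DC·DC·AD·DC·DC·AD·AB·DC·AD·AD·AB·AD·AB·DC·AD·DC·DC·AD·AB·DC·AD·AD·AB·DC·AD·AD·AB·AD·AB
    A ↦ DC
    B ↦ DC
    C ↦ AB
    D ↦ AD

A->DC, B->DC, C->AB, D->AD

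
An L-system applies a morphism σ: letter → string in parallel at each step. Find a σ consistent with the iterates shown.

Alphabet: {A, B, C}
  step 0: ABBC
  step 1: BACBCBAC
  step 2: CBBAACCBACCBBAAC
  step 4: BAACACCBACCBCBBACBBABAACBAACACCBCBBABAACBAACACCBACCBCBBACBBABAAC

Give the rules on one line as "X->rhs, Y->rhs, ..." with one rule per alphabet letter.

  step 1 ⇒ step 2: BACBCBAC ⇒ CB·BA·AC·CB·AC·CB·BA·AC
    A ↦ BA
    B ↦ CB
    C ↦ AC

A->BA, B->CB, C->AC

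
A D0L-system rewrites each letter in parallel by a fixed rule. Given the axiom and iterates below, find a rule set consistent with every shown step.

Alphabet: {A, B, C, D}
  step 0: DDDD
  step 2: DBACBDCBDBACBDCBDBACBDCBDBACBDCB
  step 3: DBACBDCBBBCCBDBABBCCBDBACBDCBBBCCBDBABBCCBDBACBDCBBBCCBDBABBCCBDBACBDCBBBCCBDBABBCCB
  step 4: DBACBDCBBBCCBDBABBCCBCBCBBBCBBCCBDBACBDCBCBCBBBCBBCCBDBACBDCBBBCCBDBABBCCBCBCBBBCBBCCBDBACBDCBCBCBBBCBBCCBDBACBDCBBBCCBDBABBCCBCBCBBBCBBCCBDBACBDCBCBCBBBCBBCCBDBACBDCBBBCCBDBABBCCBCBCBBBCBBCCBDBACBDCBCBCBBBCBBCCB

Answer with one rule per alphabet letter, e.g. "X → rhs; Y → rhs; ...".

  step 3 ⇒ step 4: DBACBDCBBBCCBDBABBCCBDBACBDCBBBCCBDBABBCCBDBACBDCBBBCCBDBABBCCBDBACBDCBBBCCBDBABBCCB ⇒ DBA·CB·DCB·BBC·CB·DBA·BBC·CB·CB·CB·BBC·BBC·CB·DBA·CB·DCB·CB·CB·BBC·BBC·CB·DBA·CB·DCB·BBC·CB·DBA·BBC·CB·CB·CB·BBC·BBC·CB·DBA·CB·DCB·CB·CB·BBC·BBC·CB·DBA·CB·DCB·BBC·CB·DBA·BBC·CB·CB·CB·BBC·BBC·CB·DBA·CB·DCB·CB·CB·BBC·BBC·CB·DBA·CB·DCB·BBC·CB·DBA·BBC·CB·CB·CB·BBC·BBC·CB·DBA·CB·DCB·CB·CB·BBC·BBC·CB
    A ↦ DCB
    B ↦ CB
    C ↦ BBC
    D ↦ DBA

A->DCB, B->CB, C->BBC, D->DBA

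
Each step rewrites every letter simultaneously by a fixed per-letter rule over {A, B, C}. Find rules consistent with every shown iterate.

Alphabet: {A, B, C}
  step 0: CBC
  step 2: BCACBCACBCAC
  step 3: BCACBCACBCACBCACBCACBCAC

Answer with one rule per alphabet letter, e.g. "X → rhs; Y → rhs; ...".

  step 2 ⇒ step 3: BCACBCACBCAC ⇒ BC·AC·BC·AC·BC·AC·BC·AC·BC·AC·BC·AC
    A ↦ BC
    B ↦ BC
    C ↦ AC

A->BC, B->BC, C->AC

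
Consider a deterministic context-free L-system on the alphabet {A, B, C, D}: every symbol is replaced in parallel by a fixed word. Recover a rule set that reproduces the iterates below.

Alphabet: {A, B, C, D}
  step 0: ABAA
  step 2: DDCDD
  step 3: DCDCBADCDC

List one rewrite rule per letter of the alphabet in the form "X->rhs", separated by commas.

A->B, B->D, C->BA, D->DC

  step 2 ⇒ step 3: DDCDD ⇒ DC·DC·BA·DC·DC
    C ↦ BA
    D ↦ DC
    A ↦ B  (constrained at step 0)
    B ↦ D  (constrained at step 0)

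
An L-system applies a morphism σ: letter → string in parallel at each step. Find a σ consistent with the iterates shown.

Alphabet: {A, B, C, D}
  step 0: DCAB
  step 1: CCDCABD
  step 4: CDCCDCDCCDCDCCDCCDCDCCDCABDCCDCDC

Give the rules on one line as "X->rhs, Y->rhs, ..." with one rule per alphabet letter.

  step 0 ⇒ step 1: DCAB ⇒ C·CD·CA·BD
    A ↦ CA
    B ↦ BD
    C ↦ CD
    D ↦ C

A->CA, B->BD, C->CD, D->C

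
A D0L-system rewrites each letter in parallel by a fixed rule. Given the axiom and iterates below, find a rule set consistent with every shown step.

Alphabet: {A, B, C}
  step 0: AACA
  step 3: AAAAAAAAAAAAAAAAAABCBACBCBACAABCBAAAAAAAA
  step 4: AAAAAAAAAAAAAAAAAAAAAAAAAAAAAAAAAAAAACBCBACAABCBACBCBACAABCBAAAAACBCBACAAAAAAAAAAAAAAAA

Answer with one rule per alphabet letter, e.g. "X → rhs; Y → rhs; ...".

  step 3 ⇒ step 4: AAAAAAAAAAAAAAAAAABCBACBCBACAABCBAAAAAAAA ⇒ AA·AA·AA·AA·AA·AA·AA·AA·AA·AA·AA·AA·AA·AA·AA·AA·AA·AA·AC·BCB·AC·AA·BCB·AC·BCB·AC·AA·BCB·AA·AA·AC·BCB·AC·AA·AA·AA·AA·AA·AA·AA·AA
    A ↦ AA
    B ↦ AC
    C ↦ BCB

A->AA, B->AC, C->BCB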